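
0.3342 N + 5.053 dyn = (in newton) 0.3343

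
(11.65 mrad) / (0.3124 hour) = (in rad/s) 1.036e-05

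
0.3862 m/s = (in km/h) 1.39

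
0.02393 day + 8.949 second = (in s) 2077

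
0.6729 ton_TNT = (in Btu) 2.668e+06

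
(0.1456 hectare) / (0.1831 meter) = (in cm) 7.952e+05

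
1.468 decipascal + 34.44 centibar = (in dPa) 3.444e+05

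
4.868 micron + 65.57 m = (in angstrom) 6.557e+11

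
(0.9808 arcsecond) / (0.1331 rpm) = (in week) 5.641e-10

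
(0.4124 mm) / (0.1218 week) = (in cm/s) 5.598e-07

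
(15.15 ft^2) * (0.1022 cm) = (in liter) 1.438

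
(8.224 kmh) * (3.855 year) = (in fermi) 2.777e+23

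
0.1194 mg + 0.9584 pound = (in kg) 0.4347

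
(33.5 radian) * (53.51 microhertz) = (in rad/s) 0.001793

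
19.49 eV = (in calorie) 7.463e-19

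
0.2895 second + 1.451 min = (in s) 87.35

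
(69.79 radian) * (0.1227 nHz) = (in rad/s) 8.563e-09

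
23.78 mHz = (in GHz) 2.378e-11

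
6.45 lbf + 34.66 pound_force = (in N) 182.9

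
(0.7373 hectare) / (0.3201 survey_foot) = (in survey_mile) 46.96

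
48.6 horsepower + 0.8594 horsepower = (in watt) 3.688e+04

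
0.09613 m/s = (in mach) 0.0002823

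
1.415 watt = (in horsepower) 0.001898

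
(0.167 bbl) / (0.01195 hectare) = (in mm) 0.2222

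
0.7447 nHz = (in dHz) 7.447e-09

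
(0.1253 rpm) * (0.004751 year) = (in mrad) 1.966e+06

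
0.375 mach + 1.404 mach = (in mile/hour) 1355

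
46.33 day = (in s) 4.003e+06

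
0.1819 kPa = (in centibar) 0.1819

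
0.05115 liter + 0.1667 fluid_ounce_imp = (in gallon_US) 0.01476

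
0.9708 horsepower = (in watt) 723.9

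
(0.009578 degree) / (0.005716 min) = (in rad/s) 0.0004874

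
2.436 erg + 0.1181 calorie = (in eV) 3.084e+18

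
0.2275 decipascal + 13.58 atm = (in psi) 199.6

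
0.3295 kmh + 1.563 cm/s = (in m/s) 0.1072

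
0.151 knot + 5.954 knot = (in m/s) 3.141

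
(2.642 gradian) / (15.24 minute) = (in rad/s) 4.539e-05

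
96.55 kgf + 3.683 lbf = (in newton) 963.2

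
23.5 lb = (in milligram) 1.066e+07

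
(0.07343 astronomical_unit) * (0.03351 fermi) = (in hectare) 3.681e-11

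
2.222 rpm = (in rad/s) 0.2327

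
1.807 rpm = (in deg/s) 10.84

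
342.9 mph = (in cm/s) 1.533e+04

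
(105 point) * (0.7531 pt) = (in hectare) 9.841e-10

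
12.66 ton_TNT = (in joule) 5.297e+10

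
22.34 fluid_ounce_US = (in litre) 0.6607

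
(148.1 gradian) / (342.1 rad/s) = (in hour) 1.889e-06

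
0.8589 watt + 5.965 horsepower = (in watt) 4449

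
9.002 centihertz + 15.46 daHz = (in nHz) 1.547e+11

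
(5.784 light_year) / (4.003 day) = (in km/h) 5.696e+11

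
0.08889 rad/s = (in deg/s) 5.093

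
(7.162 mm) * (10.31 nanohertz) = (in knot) 1.435e-10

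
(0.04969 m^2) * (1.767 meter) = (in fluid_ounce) 2969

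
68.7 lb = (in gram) 3.116e+04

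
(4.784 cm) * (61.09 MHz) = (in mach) 8583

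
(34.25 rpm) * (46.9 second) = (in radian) 168.2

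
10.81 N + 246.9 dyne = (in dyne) 1.081e+06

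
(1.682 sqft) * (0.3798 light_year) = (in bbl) 3.532e+15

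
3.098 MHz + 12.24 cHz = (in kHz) 3098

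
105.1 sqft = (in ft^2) 105.1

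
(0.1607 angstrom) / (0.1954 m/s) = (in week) 1.36e-16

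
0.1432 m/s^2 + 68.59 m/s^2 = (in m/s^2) 68.73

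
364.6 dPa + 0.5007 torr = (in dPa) 1032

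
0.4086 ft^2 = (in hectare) 3.796e-06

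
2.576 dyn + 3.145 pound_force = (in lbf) 3.145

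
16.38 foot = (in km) 0.004993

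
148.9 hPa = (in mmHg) 111.7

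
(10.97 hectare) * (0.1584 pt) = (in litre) 6130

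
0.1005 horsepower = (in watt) 74.94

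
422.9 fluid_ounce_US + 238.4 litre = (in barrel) 1.578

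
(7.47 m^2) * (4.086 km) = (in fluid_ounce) 1.032e+09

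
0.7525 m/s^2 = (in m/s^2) 0.7525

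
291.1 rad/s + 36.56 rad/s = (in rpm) 3129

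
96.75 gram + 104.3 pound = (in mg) 4.741e+07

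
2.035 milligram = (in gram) 0.002035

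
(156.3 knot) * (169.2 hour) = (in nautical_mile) 2.645e+04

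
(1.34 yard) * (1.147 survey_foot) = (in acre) 0.0001059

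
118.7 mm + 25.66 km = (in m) 2.566e+04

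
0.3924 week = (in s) 2.373e+05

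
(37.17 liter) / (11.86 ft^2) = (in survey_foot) 0.1107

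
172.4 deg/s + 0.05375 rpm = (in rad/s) 3.015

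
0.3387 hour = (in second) 1219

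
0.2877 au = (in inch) 1.694e+12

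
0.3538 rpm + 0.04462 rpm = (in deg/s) 2.391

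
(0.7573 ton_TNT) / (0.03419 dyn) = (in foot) 3.041e+16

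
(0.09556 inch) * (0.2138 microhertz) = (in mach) 1.524e-12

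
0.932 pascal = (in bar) 9.32e-06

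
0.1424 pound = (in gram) 64.59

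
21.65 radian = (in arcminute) 7.443e+04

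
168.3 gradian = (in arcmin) 9088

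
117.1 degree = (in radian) 2.044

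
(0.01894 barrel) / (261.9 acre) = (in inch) 1.119e-07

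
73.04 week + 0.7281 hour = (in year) 1.401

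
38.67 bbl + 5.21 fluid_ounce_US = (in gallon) 1624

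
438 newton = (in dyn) 4.38e+07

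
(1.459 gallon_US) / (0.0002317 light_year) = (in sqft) 2.712e-14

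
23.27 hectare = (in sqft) 2.505e+06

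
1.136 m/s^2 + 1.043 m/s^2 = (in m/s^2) 2.179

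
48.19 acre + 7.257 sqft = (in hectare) 19.5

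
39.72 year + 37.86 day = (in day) 1.454e+04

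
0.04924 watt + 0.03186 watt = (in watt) 0.0811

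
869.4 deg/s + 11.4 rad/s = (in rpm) 253.8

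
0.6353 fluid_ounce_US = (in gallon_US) 0.004963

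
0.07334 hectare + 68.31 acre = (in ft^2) 2.983e+06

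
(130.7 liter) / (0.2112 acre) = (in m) 0.0001529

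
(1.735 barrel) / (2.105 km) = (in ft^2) 0.001411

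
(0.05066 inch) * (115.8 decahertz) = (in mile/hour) 3.333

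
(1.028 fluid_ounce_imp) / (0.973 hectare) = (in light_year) 3.173e-25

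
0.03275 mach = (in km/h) 40.14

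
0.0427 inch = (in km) 1.085e-06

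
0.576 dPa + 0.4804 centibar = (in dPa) 4805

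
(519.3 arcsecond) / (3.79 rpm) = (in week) 1.049e-08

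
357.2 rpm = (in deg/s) 2143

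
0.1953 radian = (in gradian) 12.43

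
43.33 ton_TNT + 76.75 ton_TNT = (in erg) 5.024e+18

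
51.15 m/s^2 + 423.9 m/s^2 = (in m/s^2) 475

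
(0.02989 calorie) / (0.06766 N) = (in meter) 1.848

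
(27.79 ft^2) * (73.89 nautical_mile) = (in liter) 3.533e+08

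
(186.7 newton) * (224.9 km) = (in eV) 2.621e+26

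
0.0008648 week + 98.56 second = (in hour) 0.1727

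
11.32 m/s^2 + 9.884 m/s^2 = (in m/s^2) 21.2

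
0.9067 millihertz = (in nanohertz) 9.067e+05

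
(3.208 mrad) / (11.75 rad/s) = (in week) 4.514e-10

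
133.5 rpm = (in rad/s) 13.98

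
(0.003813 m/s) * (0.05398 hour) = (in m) 0.741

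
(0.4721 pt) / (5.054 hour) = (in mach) 2.688e-11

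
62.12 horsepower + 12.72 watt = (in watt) 4.634e+04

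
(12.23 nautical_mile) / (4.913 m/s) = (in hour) 1.281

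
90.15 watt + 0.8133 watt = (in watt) 90.96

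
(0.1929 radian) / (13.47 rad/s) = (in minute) 0.0002387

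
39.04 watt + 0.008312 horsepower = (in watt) 45.24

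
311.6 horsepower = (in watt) 2.324e+05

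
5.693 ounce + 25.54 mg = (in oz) 5.694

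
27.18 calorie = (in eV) 7.098e+20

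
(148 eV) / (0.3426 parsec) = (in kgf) 2.287e-34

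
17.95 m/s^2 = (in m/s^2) 17.95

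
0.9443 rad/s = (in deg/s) 54.1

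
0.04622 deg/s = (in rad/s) 0.0008067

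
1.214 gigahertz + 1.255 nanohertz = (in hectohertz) 1.214e+07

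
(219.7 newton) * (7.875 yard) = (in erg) 1.582e+10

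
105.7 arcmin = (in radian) 0.03075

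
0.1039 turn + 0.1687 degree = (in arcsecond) 1.353e+05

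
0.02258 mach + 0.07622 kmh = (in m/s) 7.71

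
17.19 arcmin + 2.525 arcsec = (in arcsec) 1034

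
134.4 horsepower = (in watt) 1.002e+05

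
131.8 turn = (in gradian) 5.272e+04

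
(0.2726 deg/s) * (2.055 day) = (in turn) 134.4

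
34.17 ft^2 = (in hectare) 0.0003174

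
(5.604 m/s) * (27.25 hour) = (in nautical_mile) 296.8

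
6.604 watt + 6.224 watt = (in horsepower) 0.0172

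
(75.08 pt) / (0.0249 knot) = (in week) 3.419e-06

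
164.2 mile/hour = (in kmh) 264.3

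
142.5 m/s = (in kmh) 513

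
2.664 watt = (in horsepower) 0.003572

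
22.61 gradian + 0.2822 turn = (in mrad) 2128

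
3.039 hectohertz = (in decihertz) 3039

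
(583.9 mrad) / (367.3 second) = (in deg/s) 0.09108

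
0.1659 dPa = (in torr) 0.0001244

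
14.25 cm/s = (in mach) 0.0004185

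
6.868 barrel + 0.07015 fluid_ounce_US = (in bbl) 6.868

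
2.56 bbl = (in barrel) 2.56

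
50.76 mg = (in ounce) 0.001791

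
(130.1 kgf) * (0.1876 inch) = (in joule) 6.079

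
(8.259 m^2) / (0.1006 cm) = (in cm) 8.21e+05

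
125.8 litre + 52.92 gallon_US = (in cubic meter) 0.3261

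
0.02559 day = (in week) 0.003656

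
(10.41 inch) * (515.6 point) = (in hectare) 4.809e-06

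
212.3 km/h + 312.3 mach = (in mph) 2.38e+05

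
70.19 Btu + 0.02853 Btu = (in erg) 7.408e+11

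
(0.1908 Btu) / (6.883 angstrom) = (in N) 2.925e+11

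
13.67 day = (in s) 1.181e+06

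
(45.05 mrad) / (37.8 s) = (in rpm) 0.01138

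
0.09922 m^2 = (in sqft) 1.068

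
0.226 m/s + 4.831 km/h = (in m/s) 1.568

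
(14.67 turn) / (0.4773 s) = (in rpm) 1844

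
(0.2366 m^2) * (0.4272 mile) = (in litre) 1.627e+05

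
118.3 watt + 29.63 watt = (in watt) 147.9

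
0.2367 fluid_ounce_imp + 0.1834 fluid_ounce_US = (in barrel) 7.642e-05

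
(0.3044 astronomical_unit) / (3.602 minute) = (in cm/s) 2.107e+10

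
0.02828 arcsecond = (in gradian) 8.728e-06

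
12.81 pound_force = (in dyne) 5.698e+06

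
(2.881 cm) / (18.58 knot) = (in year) 9.558e-11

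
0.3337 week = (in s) 2.018e+05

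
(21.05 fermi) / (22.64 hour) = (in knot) 5.02e-19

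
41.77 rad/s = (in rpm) 398.9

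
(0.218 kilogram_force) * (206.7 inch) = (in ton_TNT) 2.683e-09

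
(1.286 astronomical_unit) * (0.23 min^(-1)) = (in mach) 2.166e+06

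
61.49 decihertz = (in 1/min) 368.9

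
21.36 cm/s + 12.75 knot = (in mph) 15.15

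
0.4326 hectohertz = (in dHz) 432.6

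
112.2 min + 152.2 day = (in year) 0.4172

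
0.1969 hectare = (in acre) 0.4866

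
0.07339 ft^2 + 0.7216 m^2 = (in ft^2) 7.841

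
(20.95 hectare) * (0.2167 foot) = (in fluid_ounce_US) 4.679e+08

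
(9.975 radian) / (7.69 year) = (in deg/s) 2.357e-06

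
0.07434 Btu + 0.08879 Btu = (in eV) 1.074e+21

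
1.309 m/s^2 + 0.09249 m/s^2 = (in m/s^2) 1.401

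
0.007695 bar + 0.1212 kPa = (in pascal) 890.7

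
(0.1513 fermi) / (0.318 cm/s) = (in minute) 7.93e-16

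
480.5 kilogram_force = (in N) 4712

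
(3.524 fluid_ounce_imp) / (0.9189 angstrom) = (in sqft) 1.173e+07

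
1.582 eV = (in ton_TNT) 6.058e-29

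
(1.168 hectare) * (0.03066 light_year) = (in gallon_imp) 7.452e+20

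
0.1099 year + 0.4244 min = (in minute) 5.776e+04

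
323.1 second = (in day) 0.00374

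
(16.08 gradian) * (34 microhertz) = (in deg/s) 0.000492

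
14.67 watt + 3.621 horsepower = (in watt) 2715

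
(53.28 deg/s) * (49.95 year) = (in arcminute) 5.036e+12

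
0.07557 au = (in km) 1.131e+07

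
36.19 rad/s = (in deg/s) 2074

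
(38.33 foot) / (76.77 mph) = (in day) 3.94e-06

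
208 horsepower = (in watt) 1.551e+05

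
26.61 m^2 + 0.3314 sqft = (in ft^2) 286.8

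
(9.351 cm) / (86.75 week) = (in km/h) 6.416e-09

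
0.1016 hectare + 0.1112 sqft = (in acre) 0.2511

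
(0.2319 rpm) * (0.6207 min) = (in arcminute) 3109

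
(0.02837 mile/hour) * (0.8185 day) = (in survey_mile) 0.5573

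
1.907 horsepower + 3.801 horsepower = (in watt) 4256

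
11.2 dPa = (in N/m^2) 1.12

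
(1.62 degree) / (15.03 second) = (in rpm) 0.01796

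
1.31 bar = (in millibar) 1310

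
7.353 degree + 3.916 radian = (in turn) 0.6437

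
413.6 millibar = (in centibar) 41.36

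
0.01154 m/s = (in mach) 3.389e-05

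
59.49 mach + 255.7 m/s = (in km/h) 7.384e+04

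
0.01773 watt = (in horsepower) 2.378e-05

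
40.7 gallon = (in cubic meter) 0.1541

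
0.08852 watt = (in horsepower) 0.0001187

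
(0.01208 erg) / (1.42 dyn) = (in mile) 5.286e-08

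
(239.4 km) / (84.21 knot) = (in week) 0.009137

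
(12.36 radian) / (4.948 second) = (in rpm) 23.85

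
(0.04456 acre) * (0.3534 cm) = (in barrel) 4.008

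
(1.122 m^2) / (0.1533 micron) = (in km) 7319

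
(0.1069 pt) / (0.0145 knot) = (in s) 0.005056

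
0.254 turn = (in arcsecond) 3.292e+05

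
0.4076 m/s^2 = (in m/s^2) 0.4076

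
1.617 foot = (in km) 0.0004929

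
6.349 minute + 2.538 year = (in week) 132.3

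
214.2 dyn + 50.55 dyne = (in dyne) 264.8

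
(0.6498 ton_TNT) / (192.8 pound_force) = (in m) 3.17e+06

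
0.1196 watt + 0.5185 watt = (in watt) 0.6381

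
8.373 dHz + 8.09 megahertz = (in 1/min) 4.854e+08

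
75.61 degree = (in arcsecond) 2.722e+05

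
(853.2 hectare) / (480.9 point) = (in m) 5.029e+07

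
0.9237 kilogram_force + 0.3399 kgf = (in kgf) 1.264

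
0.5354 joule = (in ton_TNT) 1.28e-10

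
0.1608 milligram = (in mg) 0.1608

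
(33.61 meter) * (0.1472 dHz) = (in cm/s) 49.47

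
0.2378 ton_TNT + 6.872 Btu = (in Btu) 9.43e+05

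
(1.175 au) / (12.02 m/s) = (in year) 463.7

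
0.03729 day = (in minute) 53.7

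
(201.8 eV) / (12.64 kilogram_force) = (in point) 7.394e-16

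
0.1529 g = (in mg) 152.9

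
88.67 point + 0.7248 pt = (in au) 2.108e-13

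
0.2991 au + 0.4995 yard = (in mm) 4.474e+13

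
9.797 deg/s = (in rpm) 1.633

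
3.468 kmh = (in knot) 1.873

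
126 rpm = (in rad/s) 13.19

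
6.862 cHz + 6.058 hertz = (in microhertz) 6.127e+06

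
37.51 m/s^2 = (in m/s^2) 37.51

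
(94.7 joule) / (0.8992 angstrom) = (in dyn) 1.053e+17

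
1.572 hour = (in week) 0.009357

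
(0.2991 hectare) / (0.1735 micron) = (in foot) 5.656e+10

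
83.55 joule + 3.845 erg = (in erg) 8.355e+08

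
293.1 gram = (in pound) 0.6462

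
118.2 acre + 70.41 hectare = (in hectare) 118.2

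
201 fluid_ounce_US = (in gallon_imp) 1.308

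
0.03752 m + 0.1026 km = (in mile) 0.06378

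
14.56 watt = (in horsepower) 0.01953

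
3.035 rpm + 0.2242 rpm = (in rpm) 3.259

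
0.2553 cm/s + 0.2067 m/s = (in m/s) 0.2093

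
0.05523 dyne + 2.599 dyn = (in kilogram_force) 2.707e-06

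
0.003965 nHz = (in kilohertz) 3.965e-15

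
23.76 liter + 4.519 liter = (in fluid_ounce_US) 956.2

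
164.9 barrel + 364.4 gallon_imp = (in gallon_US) 7363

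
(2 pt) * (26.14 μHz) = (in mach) 5.417e-11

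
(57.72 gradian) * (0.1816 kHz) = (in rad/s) 164.7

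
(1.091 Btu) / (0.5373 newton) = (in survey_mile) 1.331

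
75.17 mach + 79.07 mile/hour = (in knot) 4.982e+04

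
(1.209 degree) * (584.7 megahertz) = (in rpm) 1.178e+08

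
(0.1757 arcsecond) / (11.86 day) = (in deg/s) 4.763e-11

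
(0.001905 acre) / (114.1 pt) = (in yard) 209.5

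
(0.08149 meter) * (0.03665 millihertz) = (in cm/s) 0.0002987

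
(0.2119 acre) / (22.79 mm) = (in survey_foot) 1.234e+05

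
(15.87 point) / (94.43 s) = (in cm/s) 0.005929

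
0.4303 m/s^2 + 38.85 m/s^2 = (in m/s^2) 39.28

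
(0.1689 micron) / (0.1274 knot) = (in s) 2.577e-06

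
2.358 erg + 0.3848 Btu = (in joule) 406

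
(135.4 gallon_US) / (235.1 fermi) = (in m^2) 2.18e+12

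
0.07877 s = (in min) 0.001313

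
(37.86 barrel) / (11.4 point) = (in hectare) 0.1497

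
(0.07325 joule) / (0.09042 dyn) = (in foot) 2.658e+05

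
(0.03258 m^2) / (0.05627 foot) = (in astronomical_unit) 1.27e-11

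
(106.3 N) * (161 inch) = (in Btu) 0.412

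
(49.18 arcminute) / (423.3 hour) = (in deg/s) 5.379e-07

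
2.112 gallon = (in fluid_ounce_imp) 281.4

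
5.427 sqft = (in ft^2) 5.427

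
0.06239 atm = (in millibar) 63.22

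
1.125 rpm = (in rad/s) 0.1178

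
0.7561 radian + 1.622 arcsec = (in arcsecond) 1.56e+05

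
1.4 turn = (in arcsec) 1.814e+06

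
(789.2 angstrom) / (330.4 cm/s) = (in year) 7.574e-16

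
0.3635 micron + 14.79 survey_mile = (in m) 2.38e+04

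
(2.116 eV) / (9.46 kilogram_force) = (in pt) 1.036e-17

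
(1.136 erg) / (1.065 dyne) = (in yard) 0.01167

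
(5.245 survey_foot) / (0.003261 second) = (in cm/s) 4.902e+04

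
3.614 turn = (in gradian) 1446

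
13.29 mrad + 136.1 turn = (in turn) 136.1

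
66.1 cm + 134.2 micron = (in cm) 66.11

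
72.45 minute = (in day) 0.05031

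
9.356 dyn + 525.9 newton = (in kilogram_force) 53.63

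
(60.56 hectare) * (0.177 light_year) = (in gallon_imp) 2.231e+23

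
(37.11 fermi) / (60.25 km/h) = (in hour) 6.159e-19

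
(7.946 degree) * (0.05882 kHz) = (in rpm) 77.9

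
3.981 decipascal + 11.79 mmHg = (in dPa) 1.572e+04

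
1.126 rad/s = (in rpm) 10.75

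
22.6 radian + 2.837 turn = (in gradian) 2574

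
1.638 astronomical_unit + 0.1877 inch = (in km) 2.45e+08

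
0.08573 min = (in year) 1.631e-07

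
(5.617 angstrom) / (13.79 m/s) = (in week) 6.735e-17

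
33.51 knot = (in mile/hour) 38.56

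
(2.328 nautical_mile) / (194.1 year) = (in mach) 2.069e-09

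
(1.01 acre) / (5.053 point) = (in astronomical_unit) 1.533e-05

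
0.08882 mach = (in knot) 58.79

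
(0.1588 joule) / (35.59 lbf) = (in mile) 6.233e-07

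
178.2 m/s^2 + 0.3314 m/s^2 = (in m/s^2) 178.5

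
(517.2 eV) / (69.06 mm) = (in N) 1.2e-15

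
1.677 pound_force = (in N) 7.46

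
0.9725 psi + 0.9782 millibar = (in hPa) 68.03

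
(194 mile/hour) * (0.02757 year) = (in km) 7.54e+04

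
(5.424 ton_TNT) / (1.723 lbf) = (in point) 8.393e+12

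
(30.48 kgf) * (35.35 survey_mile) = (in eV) 1.061e+26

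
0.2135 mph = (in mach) 0.0002803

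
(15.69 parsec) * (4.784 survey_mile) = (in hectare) 3.727e+17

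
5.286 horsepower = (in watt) 3942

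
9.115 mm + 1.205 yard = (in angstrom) 1.111e+10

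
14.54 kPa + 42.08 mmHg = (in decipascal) 2.015e+05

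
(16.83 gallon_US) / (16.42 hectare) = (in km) 3.88e-10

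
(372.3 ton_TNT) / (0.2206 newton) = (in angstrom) 7.061e+22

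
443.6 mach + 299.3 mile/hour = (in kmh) 5.442e+05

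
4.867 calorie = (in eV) 1.271e+20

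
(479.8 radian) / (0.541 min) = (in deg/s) 846.9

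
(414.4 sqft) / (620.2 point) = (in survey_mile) 0.1093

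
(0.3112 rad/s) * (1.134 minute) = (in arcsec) 4.367e+06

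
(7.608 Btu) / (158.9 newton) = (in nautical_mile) 0.02728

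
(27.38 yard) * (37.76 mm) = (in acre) 0.0002336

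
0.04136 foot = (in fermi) 1.261e+13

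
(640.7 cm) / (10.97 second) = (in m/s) 0.584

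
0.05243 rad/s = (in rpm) 0.5007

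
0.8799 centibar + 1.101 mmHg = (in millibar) 10.27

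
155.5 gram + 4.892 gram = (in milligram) 1.604e+05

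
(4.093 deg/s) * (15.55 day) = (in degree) 5.499e+06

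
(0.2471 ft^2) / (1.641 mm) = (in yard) 15.3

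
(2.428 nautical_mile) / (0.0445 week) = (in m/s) 0.1671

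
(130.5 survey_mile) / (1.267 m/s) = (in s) 1.658e+05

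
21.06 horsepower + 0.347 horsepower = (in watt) 1.596e+04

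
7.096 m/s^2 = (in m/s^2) 7.096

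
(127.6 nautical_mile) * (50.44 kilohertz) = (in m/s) 1.192e+10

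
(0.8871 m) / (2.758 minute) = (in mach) 1.574e-05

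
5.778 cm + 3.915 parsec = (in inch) 4.756e+18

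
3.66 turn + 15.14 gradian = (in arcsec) 4.792e+06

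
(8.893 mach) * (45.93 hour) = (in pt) 1.419e+12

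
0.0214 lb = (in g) 9.707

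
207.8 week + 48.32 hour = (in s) 1.259e+08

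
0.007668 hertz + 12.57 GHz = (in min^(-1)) 7.542e+11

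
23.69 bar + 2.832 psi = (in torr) 1.792e+04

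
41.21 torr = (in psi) 0.7969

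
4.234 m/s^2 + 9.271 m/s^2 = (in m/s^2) 13.51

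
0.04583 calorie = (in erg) 1.918e+06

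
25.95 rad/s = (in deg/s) 1487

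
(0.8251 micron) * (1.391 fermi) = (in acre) 2.836e-25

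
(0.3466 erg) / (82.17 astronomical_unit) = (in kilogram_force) 2.875e-22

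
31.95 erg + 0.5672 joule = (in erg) 5.672e+06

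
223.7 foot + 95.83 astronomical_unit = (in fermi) 1.434e+28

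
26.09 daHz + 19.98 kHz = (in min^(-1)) 1.214e+06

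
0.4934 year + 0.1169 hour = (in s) 1.556e+07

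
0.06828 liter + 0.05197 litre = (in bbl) 0.0007563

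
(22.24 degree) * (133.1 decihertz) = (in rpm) 49.34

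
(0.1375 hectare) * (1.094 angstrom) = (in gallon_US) 3.974e-05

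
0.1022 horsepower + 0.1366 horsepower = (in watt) 178.1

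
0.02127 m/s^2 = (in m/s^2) 0.02127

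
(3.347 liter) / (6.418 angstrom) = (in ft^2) 5.613e+07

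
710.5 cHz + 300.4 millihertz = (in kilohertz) 0.007405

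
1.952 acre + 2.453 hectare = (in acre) 8.013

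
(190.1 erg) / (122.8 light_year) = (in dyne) 1.636e-18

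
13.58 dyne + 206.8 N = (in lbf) 46.49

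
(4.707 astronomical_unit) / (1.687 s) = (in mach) 1.226e+09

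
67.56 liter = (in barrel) 0.4249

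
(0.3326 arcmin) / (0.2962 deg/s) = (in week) 3.094e-08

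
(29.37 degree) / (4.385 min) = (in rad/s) 0.001948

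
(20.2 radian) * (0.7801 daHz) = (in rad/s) 157.6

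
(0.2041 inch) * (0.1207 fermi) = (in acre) 1.546e-22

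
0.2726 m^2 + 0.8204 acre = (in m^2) 3320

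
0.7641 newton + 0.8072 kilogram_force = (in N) 8.68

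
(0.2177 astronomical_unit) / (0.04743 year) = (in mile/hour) 4.871e+04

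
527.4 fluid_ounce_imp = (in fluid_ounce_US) 506.7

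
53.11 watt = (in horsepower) 0.07122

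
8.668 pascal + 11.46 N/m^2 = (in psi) 0.002919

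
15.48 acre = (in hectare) 6.265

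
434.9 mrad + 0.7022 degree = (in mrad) 447.2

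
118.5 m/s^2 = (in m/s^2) 118.5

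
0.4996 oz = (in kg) 0.01416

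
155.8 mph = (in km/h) 250.7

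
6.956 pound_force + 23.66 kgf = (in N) 263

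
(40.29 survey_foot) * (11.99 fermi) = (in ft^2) 1.585e-12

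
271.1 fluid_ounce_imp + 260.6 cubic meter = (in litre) 2.606e+05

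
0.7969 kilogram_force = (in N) 7.815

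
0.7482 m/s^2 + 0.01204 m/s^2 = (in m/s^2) 0.7602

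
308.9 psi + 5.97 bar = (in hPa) 2.727e+04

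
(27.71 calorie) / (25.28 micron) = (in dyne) 4.586e+11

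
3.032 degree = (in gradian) 3.369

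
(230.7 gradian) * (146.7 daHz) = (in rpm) 5.077e+04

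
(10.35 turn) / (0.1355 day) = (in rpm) 0.05304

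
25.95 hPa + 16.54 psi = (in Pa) 1.166e+05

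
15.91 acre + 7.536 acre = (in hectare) 9.488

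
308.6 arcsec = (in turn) 0.0002381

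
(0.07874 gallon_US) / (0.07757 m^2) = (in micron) 3843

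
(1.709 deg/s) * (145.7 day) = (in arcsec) 7.745e+10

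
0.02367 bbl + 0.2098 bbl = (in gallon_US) 9.806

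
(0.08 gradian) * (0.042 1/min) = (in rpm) 8.4e-06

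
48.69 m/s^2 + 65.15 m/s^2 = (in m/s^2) 113.8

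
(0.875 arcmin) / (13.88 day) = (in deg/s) 1.216e-08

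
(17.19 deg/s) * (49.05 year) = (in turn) 7.386e+07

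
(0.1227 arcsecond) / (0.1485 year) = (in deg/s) 7.278e-12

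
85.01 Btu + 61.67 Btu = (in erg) 1.548e+12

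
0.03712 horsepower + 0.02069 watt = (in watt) 27.7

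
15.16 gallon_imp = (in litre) 68.92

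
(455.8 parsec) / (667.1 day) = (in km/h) 8.785e+11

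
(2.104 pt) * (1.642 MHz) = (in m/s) 1219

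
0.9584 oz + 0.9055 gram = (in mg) 2.808e+04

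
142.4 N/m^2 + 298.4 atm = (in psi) 4385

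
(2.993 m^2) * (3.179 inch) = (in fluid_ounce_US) 8172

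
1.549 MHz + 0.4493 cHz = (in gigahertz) 0.001549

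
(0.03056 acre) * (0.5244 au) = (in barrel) 6.102e+13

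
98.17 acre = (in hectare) 39.73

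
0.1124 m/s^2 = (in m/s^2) 0.1124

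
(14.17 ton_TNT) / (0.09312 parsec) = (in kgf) 2.104e-06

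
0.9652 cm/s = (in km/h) 0.03475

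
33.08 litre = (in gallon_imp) 7.277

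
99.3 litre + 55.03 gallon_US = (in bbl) 1.935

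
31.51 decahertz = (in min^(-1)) 1.891e+04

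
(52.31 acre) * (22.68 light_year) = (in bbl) 2.857e+23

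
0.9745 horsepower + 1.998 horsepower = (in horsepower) 2.972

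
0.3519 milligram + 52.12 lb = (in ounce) 833.9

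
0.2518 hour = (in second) 906.5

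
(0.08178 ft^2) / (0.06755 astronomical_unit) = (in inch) 2.96e-11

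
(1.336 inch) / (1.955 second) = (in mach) 5.098e-05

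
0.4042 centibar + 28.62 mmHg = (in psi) 0.612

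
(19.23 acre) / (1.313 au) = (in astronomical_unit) 2.648e-18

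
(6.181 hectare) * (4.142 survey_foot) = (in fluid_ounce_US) 2.639e+09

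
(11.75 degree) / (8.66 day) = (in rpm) 2.617e-06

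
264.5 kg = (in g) 2.645e+05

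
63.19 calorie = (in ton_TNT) 6.319e-08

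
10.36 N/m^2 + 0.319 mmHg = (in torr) 0.3967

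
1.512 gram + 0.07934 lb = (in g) 37.5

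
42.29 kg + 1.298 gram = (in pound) 93.24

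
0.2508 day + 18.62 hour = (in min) 1478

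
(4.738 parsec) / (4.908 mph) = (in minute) 1.111e+15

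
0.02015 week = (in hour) 3.385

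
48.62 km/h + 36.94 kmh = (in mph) 53.16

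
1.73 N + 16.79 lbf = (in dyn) 7.642e+06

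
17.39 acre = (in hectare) 7.037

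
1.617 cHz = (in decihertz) 0.1617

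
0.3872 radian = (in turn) 0.06162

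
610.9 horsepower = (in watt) 4.555e+05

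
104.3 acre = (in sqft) 4.543e+06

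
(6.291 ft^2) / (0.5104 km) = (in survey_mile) 7.115e-07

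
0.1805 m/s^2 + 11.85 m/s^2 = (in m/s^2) 12.03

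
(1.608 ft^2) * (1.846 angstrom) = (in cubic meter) 2.758e-11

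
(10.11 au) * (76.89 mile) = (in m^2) 1.872e+17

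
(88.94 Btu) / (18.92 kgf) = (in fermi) 5.057e+17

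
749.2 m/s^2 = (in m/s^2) 749.2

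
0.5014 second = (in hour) 0.0001393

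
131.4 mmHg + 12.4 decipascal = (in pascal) 1.752e+04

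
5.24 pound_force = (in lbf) 5.24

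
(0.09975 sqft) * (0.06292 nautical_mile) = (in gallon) 285.3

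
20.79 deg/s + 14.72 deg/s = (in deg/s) 35.51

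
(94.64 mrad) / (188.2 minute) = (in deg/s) 0.0004802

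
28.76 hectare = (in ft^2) 3.096e+06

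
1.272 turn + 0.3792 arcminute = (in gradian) 508.8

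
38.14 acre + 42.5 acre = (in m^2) 3.263e+05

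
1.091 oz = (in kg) 0.03093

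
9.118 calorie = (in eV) 2.381e+20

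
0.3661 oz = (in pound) 0.02288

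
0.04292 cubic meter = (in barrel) 0.27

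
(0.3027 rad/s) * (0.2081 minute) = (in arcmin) 1.299e+04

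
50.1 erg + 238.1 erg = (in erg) 288.2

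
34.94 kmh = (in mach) 0.0285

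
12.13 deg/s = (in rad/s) 0.2117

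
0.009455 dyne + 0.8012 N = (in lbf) 0.1801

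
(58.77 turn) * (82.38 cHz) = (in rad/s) 304.2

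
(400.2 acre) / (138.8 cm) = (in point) 3.308e+09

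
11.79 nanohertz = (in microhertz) 0.01179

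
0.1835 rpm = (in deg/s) 1.101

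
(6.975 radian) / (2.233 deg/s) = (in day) 0.002071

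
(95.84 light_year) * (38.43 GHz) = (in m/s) 3.485e+28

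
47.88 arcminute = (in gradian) 0.8867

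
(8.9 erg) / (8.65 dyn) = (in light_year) 1.088e-18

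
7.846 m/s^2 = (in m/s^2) 7.846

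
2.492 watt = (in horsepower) 0.003342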